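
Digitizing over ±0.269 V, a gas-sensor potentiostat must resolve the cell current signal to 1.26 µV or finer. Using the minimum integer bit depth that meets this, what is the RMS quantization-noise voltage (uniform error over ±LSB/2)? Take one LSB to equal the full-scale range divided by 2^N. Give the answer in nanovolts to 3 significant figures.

Full-scale range = 0.269 V − (-0.269 V) = 0.538 V.
Need 2^N ≥ 0.538 V / 1.26 µV = 427000 → N_min = 19.
LSB = 0.538 V ÷ 2^19 = 0.538/524288 V = 1.0262 µV.
V_rms = LSB/√12 = 296 nV.

296 nV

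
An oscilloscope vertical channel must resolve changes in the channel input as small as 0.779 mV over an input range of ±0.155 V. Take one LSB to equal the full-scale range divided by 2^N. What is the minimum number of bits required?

9 bits

Span: 0.155 V − (-0.155 V) = 0.31 V.
0.31 V / 0.779 mV = 397.9. Since 2^8 = 256 and 2^9 = 512, N = 9.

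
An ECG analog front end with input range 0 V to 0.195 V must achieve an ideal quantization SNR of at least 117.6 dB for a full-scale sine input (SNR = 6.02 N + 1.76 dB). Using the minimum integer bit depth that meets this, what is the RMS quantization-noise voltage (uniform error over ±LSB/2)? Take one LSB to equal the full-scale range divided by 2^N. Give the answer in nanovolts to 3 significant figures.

53.7 nV

Span = 0.195 V.
N ≥ (117.6 − 1.76)/6.02 = 19.243 → N_min = 20.
Step size = 0.195/1048576 V = 185.97 nV.
V_rms = LSB/√12 = 53.7 nV.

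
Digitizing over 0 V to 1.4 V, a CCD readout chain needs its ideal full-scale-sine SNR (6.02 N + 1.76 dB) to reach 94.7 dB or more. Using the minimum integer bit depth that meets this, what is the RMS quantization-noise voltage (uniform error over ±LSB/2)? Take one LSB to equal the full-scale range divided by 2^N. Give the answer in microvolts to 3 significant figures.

6.17 µV

Full-scale range = 1.4 V.
6.02 N + 1.76 ≥ 94.7 gives N ≥ 15.439, so the minimum integer is 16.
LSB = 1.4 V / 2^16 = 21.362 µV.
σ_q = LSB/√12 = 21.362 µV/3.4641 = 6.17 µV.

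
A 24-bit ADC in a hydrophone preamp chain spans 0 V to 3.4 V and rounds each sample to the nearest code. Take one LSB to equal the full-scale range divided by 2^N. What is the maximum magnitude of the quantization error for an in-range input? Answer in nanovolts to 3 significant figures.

101 nV

Span = 3.4 V.
LSB = 3.4 V / 2^24 = 202.66 nV.
Worst-case error for round-to-nearest is half an LSB: 101 nV.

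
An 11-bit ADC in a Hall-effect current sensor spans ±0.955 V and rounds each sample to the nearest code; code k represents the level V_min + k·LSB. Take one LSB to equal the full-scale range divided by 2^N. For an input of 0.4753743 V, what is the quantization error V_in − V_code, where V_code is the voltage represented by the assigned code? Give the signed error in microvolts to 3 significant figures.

Full-scale range = 0.955 V − (-0.955 V) = 1.91 V. LSB = 1.91 V / 2^11 ≈ 0.9326 mV.
(0.4753743 − (-0.955)) / LSB = 1.4303743 × 2048/1.91 = 1533.7207. Nearest integer: k = 1534.
V_code = V_min + k × range/2^11 = -0.955 + 1534 × 1.91/2048 = 0.4756347656 V.
Error = V_in − V_code = 0.4753743 − (0.4756347656) = −260 µV.

−260 µV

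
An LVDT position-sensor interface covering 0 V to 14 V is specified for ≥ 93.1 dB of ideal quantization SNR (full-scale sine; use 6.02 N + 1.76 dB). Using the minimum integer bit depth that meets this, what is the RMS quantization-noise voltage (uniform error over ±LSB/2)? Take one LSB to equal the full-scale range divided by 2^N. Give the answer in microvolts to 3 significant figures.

61.7 µV

Full-scale range = 14 V.
Required N = ⌈(93.1 − 1.76)/6.02⌉ = ⌈15.173⌉ = 16.
Step size = 14/65536 V = 213.62 µV.
σ_q = LSB/√12 = 213.62 µV/3.4641 = 61.7 µV.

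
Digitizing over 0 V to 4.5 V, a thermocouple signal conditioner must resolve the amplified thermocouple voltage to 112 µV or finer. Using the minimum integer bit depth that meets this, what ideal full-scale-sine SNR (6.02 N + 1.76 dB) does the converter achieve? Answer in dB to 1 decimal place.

98.1 dB

Full-scale range = 4.5 V.
Need 2^N ≥ 4.5 V / 112 µV = 40180 → N_min = 16.
6.02(16) + 1.76 = 98.08 dB.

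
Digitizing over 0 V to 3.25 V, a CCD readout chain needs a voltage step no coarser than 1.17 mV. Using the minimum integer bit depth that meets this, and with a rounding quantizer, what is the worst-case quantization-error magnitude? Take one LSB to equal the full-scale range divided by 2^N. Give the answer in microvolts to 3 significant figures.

397 µV

Range is 3.25 V.
Required number of levels: 3.25/1.17 mV = 2777.8; smallest N with 2^N ≥ that is 12.
One LSB is 3.25 V / 4096 = 0.79346 mV.
Half an LSB is 397 µV.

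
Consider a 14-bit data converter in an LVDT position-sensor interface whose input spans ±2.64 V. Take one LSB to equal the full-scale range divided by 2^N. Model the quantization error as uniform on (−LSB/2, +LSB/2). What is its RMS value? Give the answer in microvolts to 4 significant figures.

Span: 2.64 V − (-2.64 V) = 5.28 V.
LSB = 5.28 V / 2^14 = 322.266 µV.
V_rms = LSB/√12 = 322.266 µV / √12 = 93.03 µV.

93.03 µV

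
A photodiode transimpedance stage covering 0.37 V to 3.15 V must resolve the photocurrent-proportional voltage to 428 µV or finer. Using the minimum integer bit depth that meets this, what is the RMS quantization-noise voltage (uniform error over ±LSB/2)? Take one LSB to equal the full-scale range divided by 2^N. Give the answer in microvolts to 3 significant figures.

Span: 3.15 V − (0.37 V) = 2.78 V.
2.78 V / 428 µV = 6495. Since 2^12 = 4096 and 2^13 = 8192, N = 13.
LSB = 2.78 V / 2^13 = 339.36 µV.
RMS noise = LSB/√12 = 98.0 µV.

98.0 µV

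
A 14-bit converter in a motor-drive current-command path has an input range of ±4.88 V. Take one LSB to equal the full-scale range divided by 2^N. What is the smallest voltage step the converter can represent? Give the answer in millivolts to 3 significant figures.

Span: 4.88 V − (-4.88 V) = 9.76 V.
Number of codes = 2^14 = 16384.
One LSB is 9.76 V / 16384 = 0.596 mV.

0.596 mV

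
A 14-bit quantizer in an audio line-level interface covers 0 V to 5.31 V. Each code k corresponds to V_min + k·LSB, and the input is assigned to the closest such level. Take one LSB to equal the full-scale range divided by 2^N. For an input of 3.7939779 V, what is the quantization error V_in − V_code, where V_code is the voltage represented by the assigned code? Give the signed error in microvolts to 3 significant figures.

+102 µV

V_FS = 5.31 V. LSB = 5.31 V / 2^14 ≈ 324.1 µV.
Position in LSBs: (3.7939779 − (0)) × 16384/5.31 = 11706.3152; rounding gives k = 11706.
V_code = V_min + k × range/2^14 = 0 + 11706 × 5.31/16384 = 3.7938757324 V.
Error = V_in − V_code = 3.7939779 − (3.7938757324) = +102 µV.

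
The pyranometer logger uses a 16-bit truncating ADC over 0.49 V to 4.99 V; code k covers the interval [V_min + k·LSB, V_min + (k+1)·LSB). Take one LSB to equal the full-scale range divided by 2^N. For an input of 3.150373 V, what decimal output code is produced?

The full-scale span is 4.99 − (0.49) = 4.5 V. LSB = 4.5 V / 2^16 ≈ 68.66 µV.
(V_in − V_min) × 2^16/range = (3.150373 − (0.49)) × 65536/4.5 = 38744.490.
Floor → code = 38744.

38744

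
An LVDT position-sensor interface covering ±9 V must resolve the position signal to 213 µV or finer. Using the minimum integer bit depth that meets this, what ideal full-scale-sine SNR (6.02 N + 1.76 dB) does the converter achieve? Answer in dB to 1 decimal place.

104.1 dB

Full-scale range = 9 V − (-9 V) = 18 V.
18 V / 213 µV = 84510. Since 2^16 = 65536 and 2^17 = 131072, N = 17.
6.02(17) + 1.76 = 104.10 dB.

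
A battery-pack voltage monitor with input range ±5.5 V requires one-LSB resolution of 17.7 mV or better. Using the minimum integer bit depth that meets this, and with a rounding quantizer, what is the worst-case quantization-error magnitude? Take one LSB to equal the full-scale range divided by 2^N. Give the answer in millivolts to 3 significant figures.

Full-scale range = 5.5 V − (-5.5 V) = 11 V.
Need 2^N ≥ 11 V / 17.7 mV = 621.5 → N_min = 10.
Step size = 11/1024 V = 10.742 mV.
|e|_max = LSB/2 = 5.37 mV.

5.37 mV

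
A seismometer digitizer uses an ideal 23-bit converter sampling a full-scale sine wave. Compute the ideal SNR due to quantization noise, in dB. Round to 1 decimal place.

140.2 dB

For an ideal N-bit converter with full-scale sine input, SNR = 6.02 N + 1.76 dB. SNR = 6.02 × 23 + 1.76 = 138.46 + 1.76 = 140.22 dB.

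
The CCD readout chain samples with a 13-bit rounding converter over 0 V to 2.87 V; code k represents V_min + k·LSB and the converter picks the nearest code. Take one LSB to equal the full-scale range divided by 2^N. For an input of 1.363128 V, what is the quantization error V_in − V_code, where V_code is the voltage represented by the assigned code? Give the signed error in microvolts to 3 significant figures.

Span = 2.87 V. LSB = 2.87 V / 2^13 ≈ 350.3 µV.
(1.363128 − (0)) / LSB = 1.363128 × 8192/2.87 = 3890.8518. Nearest integer: k = 3891.
Reconstructed level: 0 + 3891 × 2.87/8192 V = 1.363179932 V.
e = 1.363128 − (1.363179932) = −51.9 µV.

−51.9 µV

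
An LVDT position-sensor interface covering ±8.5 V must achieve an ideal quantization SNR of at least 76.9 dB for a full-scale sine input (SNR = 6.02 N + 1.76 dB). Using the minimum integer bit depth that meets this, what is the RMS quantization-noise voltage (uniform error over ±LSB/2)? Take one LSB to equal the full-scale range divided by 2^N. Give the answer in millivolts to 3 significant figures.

0.599 mV

Full-scale range = 8.5 V − (-8.5 V) = 17 V.
Required N = ⌈(76.9 − 1.76)/6.02⌉ = ⌈12.482⌉ = 13.
LSB = 17 V ÷ 2^13 = 17/8192 V = 2.0752 mV.
σ_q = LSB/√12 = 2.0752 mV/3.4641 = 0.599 mV.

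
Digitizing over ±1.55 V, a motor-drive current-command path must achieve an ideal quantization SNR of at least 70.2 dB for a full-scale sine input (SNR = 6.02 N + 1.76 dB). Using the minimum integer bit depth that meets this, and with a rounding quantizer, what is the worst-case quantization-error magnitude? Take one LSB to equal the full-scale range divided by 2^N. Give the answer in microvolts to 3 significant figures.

Full-scale range = 1.55 V − (-1.55 V) = 3.1 V.
Required N = ⌈(70.2 − 1.76)/6.02⌉ = ⌈11.369⌉ = 12.
LSB = 3.1 V / 2^12 = 0.75684 mV.
Max error for round-to-nearest is LSB/2 = 378 µV.

378 µV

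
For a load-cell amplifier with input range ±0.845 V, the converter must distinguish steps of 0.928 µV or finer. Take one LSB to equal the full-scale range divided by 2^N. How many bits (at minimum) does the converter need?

Span: 0.845 V − (-0.845 V) = 1.69 V.
Required number of levels: 1.69/0.928 µV = 1.8211e6; smallest N with 2^N ≥ that is 21.

21 bits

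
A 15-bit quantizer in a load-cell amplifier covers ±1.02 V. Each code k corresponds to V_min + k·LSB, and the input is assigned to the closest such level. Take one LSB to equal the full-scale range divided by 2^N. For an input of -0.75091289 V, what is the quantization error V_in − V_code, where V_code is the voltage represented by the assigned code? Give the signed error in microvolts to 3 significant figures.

+17.3 µV

The full-scale span is 1.02 − (-1.02) = 2.04 V. LSB = 2.04 V / 2^15 ≈ 62.26 µV.
(V_in − V_min)/LSB = (-0.75091289 − (-1.02)) × 32768/2.04 = 4322.2777 → nearest code k = 4322.
V_code = V_min + k × range/2^15 = -1.02 + 4322 × 2.04/32768 = -0.75093017578 V.
Error = V_in − V_code = -0.75091289 − (-0.75093017578) = +17.3 µV.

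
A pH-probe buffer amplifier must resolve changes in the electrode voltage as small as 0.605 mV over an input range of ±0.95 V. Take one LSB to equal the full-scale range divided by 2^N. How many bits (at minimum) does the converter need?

12 bits

Range = 0.95 − (-0.95) = 1.9 V.
Required number of levels: 1.9/0.605 mV = 3140.5; smallest N with 2^N ≥ that is 12.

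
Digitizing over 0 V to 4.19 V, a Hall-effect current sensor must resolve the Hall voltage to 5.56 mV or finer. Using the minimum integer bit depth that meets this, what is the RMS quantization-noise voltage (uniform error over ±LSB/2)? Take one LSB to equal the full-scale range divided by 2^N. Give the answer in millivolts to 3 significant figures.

1.18 mV

Span = 4.19 V.
Levels needed ≥ 4.19/5.56 mV = 753.6. 2^10 = 1024 suffices, so N_min = 10.
LSB = 4.19 V / 2^10 = 4.0918 mV.
RMS noise = LSB/√12 = 1.18 mV.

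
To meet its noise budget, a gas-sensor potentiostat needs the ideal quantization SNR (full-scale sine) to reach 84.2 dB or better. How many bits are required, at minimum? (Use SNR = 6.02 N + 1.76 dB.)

Required N = ⌈(84.2 − 1.76)/6.02⌉ = ⌈13.694⌉ = 14.

14 bits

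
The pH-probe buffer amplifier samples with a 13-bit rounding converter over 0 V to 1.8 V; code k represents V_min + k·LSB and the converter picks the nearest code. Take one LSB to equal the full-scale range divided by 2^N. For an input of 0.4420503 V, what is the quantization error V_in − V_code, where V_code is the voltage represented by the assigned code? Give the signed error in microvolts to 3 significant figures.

−39.5 µV

Range is 1.8 V. LSB = 1.8 V / 2^13 ≈ 219.7 µV.
(V_in − V_min)/LSB = (0.4420503 − (0)) × 8192/1.8 = 2011.8200 → nearest code k = 2012.
V_code = 0 + (2012/8192) × 1.8 = 0.4420898438 V.
Error = V_in − V_code = 0.4420503 − (0.4420898438) = −39.5 µV.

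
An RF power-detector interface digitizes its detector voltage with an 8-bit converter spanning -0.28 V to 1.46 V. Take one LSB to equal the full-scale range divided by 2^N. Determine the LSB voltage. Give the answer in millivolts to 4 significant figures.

Span: 1.46 V − (-0.28 V) = 1.74 V.
2^8 = 256 levels.
LSB = 1.74 V ÷ 2^8 = 1.74/256 V = 6.797 mV.

6.797 mV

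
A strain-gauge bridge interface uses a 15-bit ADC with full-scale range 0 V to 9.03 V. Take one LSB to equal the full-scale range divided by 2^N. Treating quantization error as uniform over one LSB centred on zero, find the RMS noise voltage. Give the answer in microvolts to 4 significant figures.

Range is 9.03 V.
Step size = 9.03/32768 V = 275.574 µV.
For a uniform distribution on [−LSB/2, +LSB/2], V_rms = LSB/√12 = 275.574 µV/3.4641 = 79.55 µV.

79.55 µV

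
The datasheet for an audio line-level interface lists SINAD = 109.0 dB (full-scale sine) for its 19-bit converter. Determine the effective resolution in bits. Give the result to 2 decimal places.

17.81 bits

ENOB = (109.0 − 1.76)/6.02 = 17.8140 bits.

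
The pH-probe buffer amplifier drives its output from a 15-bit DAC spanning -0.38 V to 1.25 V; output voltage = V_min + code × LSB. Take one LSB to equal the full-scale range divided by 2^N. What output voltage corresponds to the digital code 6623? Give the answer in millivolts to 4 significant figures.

The full-scale span is 1.25 − (-0.38) = 1.63 V. LSB = 1.63 V / 2^15.
V_out = -0.38 + 6623 × (1.63/32768) V
      = -0.38 V + 0.329452 V = -0.0505478 V.

-50.55 mV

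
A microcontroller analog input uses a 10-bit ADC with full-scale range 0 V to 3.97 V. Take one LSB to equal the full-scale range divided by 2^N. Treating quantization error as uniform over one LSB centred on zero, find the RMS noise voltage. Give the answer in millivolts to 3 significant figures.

1.12 mV

Full-scale range = 3.97 V.
Step size = 3.97/1024 V = 3.8770 mV.
σ_q = LSB/√12 = 3.8770 mV/3.4641 = 1.12 mV.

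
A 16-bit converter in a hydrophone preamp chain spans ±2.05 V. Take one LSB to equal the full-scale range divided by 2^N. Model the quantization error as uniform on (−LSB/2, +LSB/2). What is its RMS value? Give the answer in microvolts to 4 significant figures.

The full-scale span is 2.05 − (-2.05) = 4.1 V.
LSB = 4.1 V ÷ 2^16 = 4.1/65536 V = 62.5610 µV.
V_rms = LSB/√12 = 62.5610 µV / √12 = 18.06 µV.

18.06 µV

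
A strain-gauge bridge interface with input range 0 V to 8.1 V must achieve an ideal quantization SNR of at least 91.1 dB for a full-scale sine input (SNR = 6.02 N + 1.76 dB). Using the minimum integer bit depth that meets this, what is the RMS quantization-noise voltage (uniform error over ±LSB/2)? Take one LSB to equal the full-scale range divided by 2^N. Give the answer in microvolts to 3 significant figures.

71.4 µV

V_FS = 8.1 V.
Required N = ⌈(91.1 − 1.76)/6.02⌉ = ⌈14.841⌉ = 15.
Step size = 8.1/32768 V = 247.19 µV.
V_rms = LSB/√12 = 71.4 µV.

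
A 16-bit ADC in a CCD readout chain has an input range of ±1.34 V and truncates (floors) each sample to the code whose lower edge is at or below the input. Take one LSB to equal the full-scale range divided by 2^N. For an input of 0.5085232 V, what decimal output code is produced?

Span: 1.34 V − (-1.34 V) = 2.68 V. LSB = 2.68 V / 2^16 ≈ 40.89 µV.
(V_in − V_min) × 2^16/range = (0.5085232 − (-1.34)) × 65536/2.68 = 45203.290.
Floor → code = 45203.

45203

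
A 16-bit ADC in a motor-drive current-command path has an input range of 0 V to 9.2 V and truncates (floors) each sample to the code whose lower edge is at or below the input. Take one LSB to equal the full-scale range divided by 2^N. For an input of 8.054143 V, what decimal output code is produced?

Full-scale range = 9.2 V. LSB = 9.2 V / 2^16 ≈ 140.4 µV.
code = ⌊(V_in − V_min)/LSB⌋ = ⌊(V_in − V_min) × 2^16 / range⌋
     = ⌊(8.054143 − (0)) × 65536 / 9.2⌋ = ⌊8.054143 × 65536/9.2⌋
     = ⌊57373.513⌋ = 57373.

57373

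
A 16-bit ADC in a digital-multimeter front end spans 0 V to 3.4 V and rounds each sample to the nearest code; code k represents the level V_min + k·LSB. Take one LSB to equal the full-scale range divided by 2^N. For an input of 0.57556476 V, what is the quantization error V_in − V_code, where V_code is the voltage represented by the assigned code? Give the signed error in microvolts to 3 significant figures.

V_FS = 3.4 V. LSB = 3.4 V / 2^16 ≈ 51.88 µV.
(V_in − V_min)/LSB = (0.57556476 − (0)) × 65536/3.4 = 11094.1800 → nearest code k = 11094.
Reconstructed level: 0 + 11094 × 3.4/65536 V = 0.57555541992 V.
e = 0.57556476 − (0.57555541992) = +9.34 µV.

+9.34 µV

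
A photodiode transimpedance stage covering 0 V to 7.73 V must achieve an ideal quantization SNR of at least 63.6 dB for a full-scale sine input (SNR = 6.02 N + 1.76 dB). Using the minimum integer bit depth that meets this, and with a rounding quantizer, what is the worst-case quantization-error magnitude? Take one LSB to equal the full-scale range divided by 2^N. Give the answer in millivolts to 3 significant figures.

V_FS = 7.73 V.
N ≥ (63.6 − 1.76)/6.02 = 10.272 → N_min = 11.
Step size = 7.73/2048 V = 3.7744 mV.
|e|_max = LSB/2 = 1.89 mV.

1.89 mV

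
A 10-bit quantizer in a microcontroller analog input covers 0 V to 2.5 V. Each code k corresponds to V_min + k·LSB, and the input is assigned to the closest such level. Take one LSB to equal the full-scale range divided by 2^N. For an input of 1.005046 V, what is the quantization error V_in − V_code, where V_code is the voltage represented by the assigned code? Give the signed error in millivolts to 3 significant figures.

−0.813 mV

V_FS = 2.5 V. LSB = 2.5 V / 2^10 ≈ 2.441 mV.
(1.005046 − (0)) / LSB = 1.005046 × 1024/2.5 = 411.6668. Nearest integer: k = 412.
V_code = V_min + k × range/2^10 = 0 + 412 × 2.5/1024 = 1.005859375 V.
e = 1.005046 − (1.005859375) = −0.813 mV.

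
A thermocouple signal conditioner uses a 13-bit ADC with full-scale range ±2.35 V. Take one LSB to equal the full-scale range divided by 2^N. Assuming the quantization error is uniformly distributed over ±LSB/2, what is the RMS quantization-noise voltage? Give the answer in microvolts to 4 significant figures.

165.6 µV

Full-scale range = 2.35 V − (-2.35 V) = 4.7 V.
Step size = 4.7/8192 V = 0.573730 mV.
σ_q = LSB/√12 = 0.573730 mV/3.4641 = 165.6 µV.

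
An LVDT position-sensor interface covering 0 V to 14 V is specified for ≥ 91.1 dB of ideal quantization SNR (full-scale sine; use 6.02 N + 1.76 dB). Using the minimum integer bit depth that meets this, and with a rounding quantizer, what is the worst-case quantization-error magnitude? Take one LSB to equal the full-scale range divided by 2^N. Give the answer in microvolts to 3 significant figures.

Full-scale range = 14 V.
Required N = ⌈(91.1 − 1.76)/6.02⌉ = ⌈14.841⌉ = 15.
One LSB is 14 V / 32768 = 427.25 µV.
|e|_max = LSB/2 = 214 µV.

214 µV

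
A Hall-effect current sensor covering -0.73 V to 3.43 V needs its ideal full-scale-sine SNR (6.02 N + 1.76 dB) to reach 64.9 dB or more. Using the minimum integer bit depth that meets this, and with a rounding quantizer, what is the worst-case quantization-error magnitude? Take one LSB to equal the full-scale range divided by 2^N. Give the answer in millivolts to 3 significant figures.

The full-scale span is 3.43 − (-0.73) = 4.16 V.
N ≥ (64.9 − 1.76)/6.02 = 10.488 → N_min = 11.
LSB = 4.16 V ÷ 2^11 = 4.16/2048 V = 2.0313 mV.
|e|_max = LSB/2 = 1.02 mV.

1.02 mV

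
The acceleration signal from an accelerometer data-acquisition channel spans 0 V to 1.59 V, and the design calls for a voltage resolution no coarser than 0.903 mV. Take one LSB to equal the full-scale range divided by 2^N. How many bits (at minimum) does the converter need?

Span = 1.59 V.
Levels needed ≥ 1.59/0.903 mV = 1761. 2^11 = 2048 suffices, so N_min = 11.

11 bits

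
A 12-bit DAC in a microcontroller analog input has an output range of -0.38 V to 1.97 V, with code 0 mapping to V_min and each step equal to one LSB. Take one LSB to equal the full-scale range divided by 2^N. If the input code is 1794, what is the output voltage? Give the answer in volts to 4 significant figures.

The full-scale span is 1.97 − (-0.38) = 2.35 V. LSB = 2.35 V / 2^12.
V_out = V_min + code × LSB = -0.38 V + 1794 × 2.35 V / 4096
      = -0.38 V + 1.02927 V = 0.649272 V.

0.6493 V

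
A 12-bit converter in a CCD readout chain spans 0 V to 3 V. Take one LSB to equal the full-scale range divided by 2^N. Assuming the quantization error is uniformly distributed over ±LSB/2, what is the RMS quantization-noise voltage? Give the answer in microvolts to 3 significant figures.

211 µV

V_FS = 3 V.
Step size = 3/4096 V = 0.73242 mV.
σ_q = LSB/√12 = 0.73242 mV/3.4641 = 211 µV.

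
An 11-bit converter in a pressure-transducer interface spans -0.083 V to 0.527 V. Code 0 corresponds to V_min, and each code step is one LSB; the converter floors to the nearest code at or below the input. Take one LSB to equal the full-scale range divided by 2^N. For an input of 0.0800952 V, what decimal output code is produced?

Span: 0.527 V − (-0.083 V) = 0.61 V. LSB = 0.61 V / 2^11 ≈ 297.9 µV.
code = ⌊(V_in − V_min)/LSB⌋ = ⌊(V_in − V_min) × 2^11 / range⌋
     = ⌊(0.0800952 − (-0.083)) × 2048 / 0.61⌋ = ⌊0.1630952 × 2048/0.61⌋
     = ⌊547.572⌋ = 547.

547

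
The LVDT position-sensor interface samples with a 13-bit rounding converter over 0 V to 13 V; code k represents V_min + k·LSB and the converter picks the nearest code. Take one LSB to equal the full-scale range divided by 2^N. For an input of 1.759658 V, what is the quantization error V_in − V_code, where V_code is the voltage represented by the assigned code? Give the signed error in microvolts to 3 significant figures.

−230 µV

V_FS = 13 V. LSB = 13 V / 2^13 ≈ 1.587 mV.
(1.759658 − (0)) / LSB = 1.759658 × 8192/13 = 1108.8553. Nearest integer: k = 1109.
Reconstructed level: 0 + 1109 × 13/8192 V = 1.759887695 V.
e = 1.759658 − (1.759887695) = −230 µV.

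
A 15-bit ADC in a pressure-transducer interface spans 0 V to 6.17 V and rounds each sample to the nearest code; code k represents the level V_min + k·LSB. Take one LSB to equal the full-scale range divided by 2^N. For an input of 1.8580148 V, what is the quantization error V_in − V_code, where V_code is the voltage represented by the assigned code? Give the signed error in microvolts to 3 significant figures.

Span = 6.17 V. LSB = 6.17 V / 2^15 ≈ 188.3 µV.
Position in LSBs: (1.8580148 − (0)) × 32768/6.17 = 9867.6546; rounding gives k = 9868.
V_code = V_min + k × range/2^15 = 0 + 9868 × 6.17/32768 = 1.8580798340 V.
e = 1.8580148 − (1.8580798340) = −65.0 µV.

−65.0 µV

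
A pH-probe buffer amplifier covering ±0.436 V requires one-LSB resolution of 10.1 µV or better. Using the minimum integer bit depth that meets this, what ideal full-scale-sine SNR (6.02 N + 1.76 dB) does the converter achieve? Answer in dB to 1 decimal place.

Span: 0.436 V − (-0.436 V) = 0.872 V.
0.872 V / 10.1 µV = 86340. Since 2^16 = 65536 and 2^17 = 131072, N = 17.
SNR = 6.02 × 17 + 1.76 = 104.10 dB.

104.1 dB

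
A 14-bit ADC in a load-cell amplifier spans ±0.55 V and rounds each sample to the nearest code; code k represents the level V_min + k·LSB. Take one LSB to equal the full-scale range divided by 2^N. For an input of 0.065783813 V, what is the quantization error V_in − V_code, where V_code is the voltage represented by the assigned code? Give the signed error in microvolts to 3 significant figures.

Range = 0.55 − (-0.55) = 1.1 V. LSB = 1.1 V / 2^14 ≈ 67.14 µV.
(V_in − V_min)/LSB = (0.065783813 − (-0.55)) × 16384/1.1 = 9171.8200 → nearest code k = 9172.
Reconstructed level: -0.55 + 9172 × 1.1/16384 V = 0.065795898438 V.
Error = V_in − V_code = 0.065783813 − (0.065795898438) = −12.1 µV.

−12.1 µV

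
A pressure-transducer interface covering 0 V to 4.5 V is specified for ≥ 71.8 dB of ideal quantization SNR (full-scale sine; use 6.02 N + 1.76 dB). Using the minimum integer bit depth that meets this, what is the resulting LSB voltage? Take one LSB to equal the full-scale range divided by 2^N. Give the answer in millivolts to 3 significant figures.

Full-scale range = 4.5 V.
N ≥ (71.8 − 1.76)/6.02 = 11.635 → N_min = 12.
One LSB is 4.5 V / 4096 = 1.10 mV.

1.10 mV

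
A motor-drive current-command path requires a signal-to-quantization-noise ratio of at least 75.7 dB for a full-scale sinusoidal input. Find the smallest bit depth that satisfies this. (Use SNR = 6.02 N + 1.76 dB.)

6.02 N + 1.76 ≥ 75.7 gives N ≥ 12.282, so the minimum integer is 13.

13 bits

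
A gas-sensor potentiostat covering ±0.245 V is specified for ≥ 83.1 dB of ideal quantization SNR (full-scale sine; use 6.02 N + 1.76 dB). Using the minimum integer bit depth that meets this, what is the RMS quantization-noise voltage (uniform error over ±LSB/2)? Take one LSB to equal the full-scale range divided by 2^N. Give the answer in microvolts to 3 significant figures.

Range = 0.245 − (-0.245) = 0.49 V.
Solving 6.02 N ≥ 83.1 − 1.76: N ≥ 13.512. Round up → N = 14.
LSB = 0.49 V / 2^14 = 29.907 µV.
V_rms = LSB/√12 = 8.63 µV.

8.63 µV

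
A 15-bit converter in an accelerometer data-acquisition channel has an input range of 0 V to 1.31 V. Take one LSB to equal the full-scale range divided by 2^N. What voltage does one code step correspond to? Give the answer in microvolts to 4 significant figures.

Span = 1.31 V.
2^15 = 32768 levels.
LSB = 1.31 V ÷ 2^15 = 1.31/32768 V = 39.98 µV.

39.98 µV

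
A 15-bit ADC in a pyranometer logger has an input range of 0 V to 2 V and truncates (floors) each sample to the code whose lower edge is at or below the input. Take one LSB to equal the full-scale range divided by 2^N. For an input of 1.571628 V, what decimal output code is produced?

Span = 2 V. LSB = 2 V / 2^15 ≈ 61.04 µV.
(V_in − V_min) × 2^15/range = (1.571628 − (0)) × 32768/2 = 25749.553.
Floor → code = 25749.

25749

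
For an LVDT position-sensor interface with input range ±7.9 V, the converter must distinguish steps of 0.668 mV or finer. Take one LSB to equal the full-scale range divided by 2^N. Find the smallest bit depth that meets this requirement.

The full-scale span is 7.9 − (-7.9) = 15.8 V.
15.8 V / 0.668 mV = 23650. Since 2^14 = 16384 and 2^15 = 32768, N = 15.

15 bits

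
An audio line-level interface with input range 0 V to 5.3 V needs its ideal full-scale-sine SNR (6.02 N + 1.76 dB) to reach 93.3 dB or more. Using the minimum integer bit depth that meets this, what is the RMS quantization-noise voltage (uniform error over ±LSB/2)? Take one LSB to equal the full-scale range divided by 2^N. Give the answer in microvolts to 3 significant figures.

Span = 5.3 V.
Solving 6.02 N ≥ 93.3 − 1.76: N ≥ 15.206. Round up → N = 16.
LSB = 5.3 V ÷ 2^16 = 5.3/65536 V = 80.872 µV.
V_rms = LSB/√12 = 23.3 µV.

23.3 µV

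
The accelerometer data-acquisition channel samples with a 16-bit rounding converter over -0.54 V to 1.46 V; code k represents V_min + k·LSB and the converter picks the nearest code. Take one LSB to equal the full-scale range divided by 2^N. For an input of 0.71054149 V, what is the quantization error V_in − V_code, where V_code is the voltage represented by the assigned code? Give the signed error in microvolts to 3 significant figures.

Range = 1.46 − (-0.54) = 2 V. LSB = 2 V / 2^16 ≈ 30.52 µV.
(V_in − V_min)/LSB = (0.71054149 − (-0.54)) × 65536/2 = 40977.7435 → nearest code k = 40978.
V_code = -0.54 + (40978/65536) × 2 = 0.71054931641 V.
V_in − V_code = 0.71054149 − (0.71054931641) = −7.83 µV.

−7.83 µV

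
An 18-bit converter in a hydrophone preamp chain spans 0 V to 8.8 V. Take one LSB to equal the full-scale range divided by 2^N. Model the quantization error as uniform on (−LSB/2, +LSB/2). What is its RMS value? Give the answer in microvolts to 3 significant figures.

Span = 8.8 V.
One LSB is 8.8 V / 262144 = 33.569 µV.
V_rms = LSB/√12 = 33.569 µV / √12 = 9.69 µV.

9.69 µV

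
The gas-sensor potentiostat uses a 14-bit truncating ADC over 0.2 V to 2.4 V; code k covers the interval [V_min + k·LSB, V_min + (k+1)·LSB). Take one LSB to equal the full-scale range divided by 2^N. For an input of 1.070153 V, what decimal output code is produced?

Span: 2.4 V − (0.2 V) = 2.2 V. LSB = 2.2 V / 2^14 ≈ 134.3 µV.
V_in − V_min = 1.070153 − (0.2) = 0.870153 V.
Divide by LSB: 0.870153 × 16384/2.2 = 6480.2667.
Truncating gives code 6480.

6480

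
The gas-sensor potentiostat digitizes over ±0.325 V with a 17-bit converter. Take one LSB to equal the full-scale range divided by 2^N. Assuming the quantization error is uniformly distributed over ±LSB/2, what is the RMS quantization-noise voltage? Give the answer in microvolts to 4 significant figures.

The full-scale span is 0.325 − (-0.325) = 0.65 V.
LSB = 0.65 V ÷ 2^17 = 0.65/131072 V = 4.95911 µV.
For a uniform distribution on [−LSB/2, +LSB/2], V_rms = LSB/√12 = 4.95911 µV/3.4641 = 1.432 µV.

1.432 µV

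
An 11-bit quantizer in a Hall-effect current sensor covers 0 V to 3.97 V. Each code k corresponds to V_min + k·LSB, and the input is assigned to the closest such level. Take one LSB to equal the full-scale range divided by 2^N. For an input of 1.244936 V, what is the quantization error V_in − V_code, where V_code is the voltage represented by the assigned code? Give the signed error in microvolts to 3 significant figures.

Span = 3.97 V. LSB = 3.97 V / 2^11 ≈ 1.938 mV.
(V_in − V_min)/LSB = (1.244936 − (0)) × 2048/3.97 = 642.2239 → nearest code k = 642.
V_code = 0 + (642/2048) × 3.97 = 1.244501953 V.
e = 1.244936 − (1.244501953) = +434 µV.

+434 µV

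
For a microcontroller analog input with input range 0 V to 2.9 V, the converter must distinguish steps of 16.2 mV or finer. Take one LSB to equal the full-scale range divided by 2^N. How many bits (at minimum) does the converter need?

Range is 2.9 V.
Need 2^N ≥ 2.9 V / 16.2 mV = 179.0 → N_min = 8.

8 bits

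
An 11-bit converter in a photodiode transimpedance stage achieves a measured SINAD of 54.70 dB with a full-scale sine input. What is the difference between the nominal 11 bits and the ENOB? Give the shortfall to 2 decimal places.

N_eff = (54.70 − 1.76)/6.02 = 8.7940 bits.
Shortfall = 11 − 8.7940 = 2.2060 bits.

2.21 bits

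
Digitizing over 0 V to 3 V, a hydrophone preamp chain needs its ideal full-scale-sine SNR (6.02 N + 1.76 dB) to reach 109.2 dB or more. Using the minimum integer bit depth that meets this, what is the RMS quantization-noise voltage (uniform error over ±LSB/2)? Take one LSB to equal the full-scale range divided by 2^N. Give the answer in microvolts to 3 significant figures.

Full-scale range = 3 V.
6.02 N + 1.76 ≥ 109.2 gives N ≥ 17.847, so the minimum integer is 18.
LSB = 3 V ÷ 2^18 = 3/262144 V = 11.444 µV.
V_rms = LSB/√12 = 3.30 µV.

3.30 µV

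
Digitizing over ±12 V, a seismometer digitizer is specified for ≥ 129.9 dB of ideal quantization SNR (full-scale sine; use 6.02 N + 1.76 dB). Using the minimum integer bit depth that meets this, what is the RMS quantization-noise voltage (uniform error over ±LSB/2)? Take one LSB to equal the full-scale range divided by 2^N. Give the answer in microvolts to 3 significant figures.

Range = 12 − (-12) = 24 V.
Required N = ⌈(129.9 − 1.76)/6.02⌉ = ⌈21.286⌉ = 22.
LSB = 24 V / 2^22 = 5.7220 µV.
V_rms = LSB/√12 = 1.65 µV.

1.65 µV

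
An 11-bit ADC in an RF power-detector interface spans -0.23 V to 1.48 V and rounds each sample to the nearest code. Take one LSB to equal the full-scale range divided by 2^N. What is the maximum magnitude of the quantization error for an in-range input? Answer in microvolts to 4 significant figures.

Full-scale range = 1.48 V − (-0.23 V) = 1.71 V.
Step size = 1.71/2048 V = 0.834961 mV.
Worst-case error for round-to-nearest is half an LSB: 417.5 µV.

417.5 µV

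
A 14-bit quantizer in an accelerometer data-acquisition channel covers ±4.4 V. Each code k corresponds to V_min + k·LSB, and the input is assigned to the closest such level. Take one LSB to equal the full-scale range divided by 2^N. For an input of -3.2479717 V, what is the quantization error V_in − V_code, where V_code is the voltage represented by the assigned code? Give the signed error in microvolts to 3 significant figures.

−71.3 µV

Full-scale range = 4.4 V − (-4.4 V) = 8.8 V. LSB = 8.8 V / 2^14 ≈ 0.5371 mV.
(-3.2479717 − (-4.4)) / LSB = 1.1520283 × 16384/8.8 = 2144.8672. Nearest integer: k = 2145.
V_code = V_min + k × range/2^14 = -4.4 + 2145 × 8.8/16384 = -3.2479003906 V.
e = -3.2479717 − (-3.2479003906) = −71.3 µV.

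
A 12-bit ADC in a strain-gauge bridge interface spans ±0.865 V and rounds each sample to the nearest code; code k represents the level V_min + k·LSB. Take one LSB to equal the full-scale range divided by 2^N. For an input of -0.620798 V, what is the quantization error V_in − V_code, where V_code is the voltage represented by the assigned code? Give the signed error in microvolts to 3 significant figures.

Range = 0.865 − (-0.865) = 1.73 V. LSB = 1.73 V / 2^12 ≈ 422.4 µV.
(V_in − V_min)/LSB = (-0.620798 − (-0.865)) × 4096/1.73 = 578.1800 → nearest code k = 578.
V_code = -0.865 + (578/4096) × 1.73 = -0.6208740234 V.
V_in − V_code = -0.620798 − (-0.6208740234) = +76.0 µV.

+76.0 µV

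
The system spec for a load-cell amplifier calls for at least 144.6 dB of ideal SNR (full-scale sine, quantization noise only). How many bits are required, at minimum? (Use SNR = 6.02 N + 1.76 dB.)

24 bits

Required N = ⌈(144.6 − 1.76)/6.02⌉ = ⌈23.728⌉ = 24.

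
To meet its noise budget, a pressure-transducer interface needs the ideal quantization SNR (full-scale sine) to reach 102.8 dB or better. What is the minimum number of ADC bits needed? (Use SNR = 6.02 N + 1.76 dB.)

17 bits

Required N = ⌈(102.8 − 1.76)/6.02⌉ = ⌈16.784⌉ = 17.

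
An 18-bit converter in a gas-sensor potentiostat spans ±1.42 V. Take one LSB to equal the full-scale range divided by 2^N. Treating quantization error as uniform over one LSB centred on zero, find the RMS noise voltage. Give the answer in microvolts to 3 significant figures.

The full-scale span is 1.42 − (-1.42) = 2.84 V.
LSB = 2.84 V / 2^18 = 10.834 µV.
For a uniform distribution on [−LSB/2, +LSB/2], V_rms = LSB/√12 = 10.834 µV/3.4641 = 3.13 µV.

3.13 µV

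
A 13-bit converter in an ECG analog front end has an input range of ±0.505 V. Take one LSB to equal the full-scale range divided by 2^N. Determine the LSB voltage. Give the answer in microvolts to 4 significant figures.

123.3 µV

Range = 0.505 − (-0.505) = 1.01 V.
2^13 = 8192 levels.
LSB = 1.01 V / 2^13 = 123.3 µV.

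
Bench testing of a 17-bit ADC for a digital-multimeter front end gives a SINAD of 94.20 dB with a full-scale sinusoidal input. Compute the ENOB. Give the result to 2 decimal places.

15.36 bits

ENOB = (SINAD − 1.76) / 6.02 = (94.20 − 1.76) / 6.02 = 92.44 / 6.02 = 15.3555.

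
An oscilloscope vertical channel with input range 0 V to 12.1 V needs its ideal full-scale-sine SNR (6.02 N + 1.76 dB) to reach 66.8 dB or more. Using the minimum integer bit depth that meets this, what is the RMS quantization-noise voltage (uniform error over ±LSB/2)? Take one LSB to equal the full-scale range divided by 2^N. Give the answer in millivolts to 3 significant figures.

1.71 mV

V_FS = 12.1 V.
N ≥ (66.8 − 1.76)/6.02 = 10.804 → N_min = 11.
LSB = 12.1 V / 2^11 = 5.9082 mV.
σ_q = LSB/√12 = 5.9082 mV/3.4641 = 1.71 mV.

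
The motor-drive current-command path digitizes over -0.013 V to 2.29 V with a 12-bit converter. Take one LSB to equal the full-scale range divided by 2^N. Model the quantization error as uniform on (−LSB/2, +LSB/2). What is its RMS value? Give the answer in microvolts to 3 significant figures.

Full-scale range = 2.29 V − (-0.013 V) = 2.303 V.
One LSB is 2.303 V / 4096 = 0.56226 mV.
σ_q = LSB/√12 = 0.56226 mV/3.4641 = 162 µV.

162 µV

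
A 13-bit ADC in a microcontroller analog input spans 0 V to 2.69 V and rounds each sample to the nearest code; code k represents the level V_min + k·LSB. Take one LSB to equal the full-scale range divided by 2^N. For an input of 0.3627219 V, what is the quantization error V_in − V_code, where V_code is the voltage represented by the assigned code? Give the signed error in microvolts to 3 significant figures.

Range is 2.69 V. LSB = 2.69 V / 2^13 ≈ 328.4 µV.
(0.3627219 − (0)) / LSB = 0.3627219 × 8192/2.69 = 1104.6163. Nearest integer: k = 1105.
V_code = 0 + (1105/8192) × 2.69 = 0.3628479004 V.
Error = V_in − V_code = 0.3627219 − (0.3628479004) = −126 µV.

−126 µV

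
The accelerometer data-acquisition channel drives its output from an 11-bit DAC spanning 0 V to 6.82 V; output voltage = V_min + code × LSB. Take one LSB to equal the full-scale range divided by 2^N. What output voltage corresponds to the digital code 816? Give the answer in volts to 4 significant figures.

2.717 V

V_FS = 6.82 V. LSB = 6.82 V / 2^11.
V_out = V_min + code × LSB = 0 V + 816 × 6.82 V / 2048
      = 0 + 2.71734 = 2.71734 V.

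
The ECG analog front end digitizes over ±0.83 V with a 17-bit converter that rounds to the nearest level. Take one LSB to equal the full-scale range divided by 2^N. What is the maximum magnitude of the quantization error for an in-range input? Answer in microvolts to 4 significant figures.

The full-scale span is 0.83 − (-0.83) = 1.66 V.
LSB = 1.66 V ÷ 2^17 = 1.66/131072 V = 12.6648 µV.
A rounding quantizer has |error| ≤ LSB/2 = 6.332 µV.

6.332 µV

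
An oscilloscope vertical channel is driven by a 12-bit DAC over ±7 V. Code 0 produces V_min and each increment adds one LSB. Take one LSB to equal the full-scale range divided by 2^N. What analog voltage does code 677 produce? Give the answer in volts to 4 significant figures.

-4.686 V

Range = 7 − (-7) = 14 V. LSB = 14 V / 2^12.
V_out = V_min + code × LSB = -7 V + 677 × 14 V / 4096
      = -7 V + 2.31396 V = -4.68604 V.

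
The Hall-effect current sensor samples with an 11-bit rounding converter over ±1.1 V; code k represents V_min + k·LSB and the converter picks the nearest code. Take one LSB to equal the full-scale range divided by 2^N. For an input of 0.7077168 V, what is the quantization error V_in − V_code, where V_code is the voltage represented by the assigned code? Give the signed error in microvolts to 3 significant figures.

The full-scale span is 1.1 − (-1.1) = 2.2 V. LSB = 2.2 V / 2^11 ≈ 1.074 mV.
(V_in − V_min)/LSB = (0.7077168 − (-1.1)) × 2048/2.2 = 1682.8200 → nearest code k = 1683.
V_code = -1.1 + (1683/2048) × 2.2 = 0.7079101563 V.
V_in − V_code = 0.7077168 − (0.7079101563) = −193 µV.

−193 µV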